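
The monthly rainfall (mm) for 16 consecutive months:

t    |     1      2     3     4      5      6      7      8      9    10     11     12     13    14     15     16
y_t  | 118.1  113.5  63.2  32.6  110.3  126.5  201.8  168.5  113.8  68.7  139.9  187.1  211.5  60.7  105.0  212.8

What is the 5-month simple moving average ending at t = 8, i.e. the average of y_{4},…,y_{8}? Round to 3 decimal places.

127.940

Sum of periods 4–8: 32.6 + 110.3 + 126.5 + 201.8 + 168.5 = 639.7
Divide by 5: 639.7 / 5 = 127.940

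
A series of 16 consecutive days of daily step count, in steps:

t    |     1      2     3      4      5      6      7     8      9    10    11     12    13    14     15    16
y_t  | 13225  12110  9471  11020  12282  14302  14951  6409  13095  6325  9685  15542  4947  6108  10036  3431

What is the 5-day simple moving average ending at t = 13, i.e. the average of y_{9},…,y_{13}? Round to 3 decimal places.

9918.800

Sum of periods 9–13: 13095 + 6325 + 9685 + 15542 + 4947 = 49594
Divide by 5: 49594 / 5 = 9918.800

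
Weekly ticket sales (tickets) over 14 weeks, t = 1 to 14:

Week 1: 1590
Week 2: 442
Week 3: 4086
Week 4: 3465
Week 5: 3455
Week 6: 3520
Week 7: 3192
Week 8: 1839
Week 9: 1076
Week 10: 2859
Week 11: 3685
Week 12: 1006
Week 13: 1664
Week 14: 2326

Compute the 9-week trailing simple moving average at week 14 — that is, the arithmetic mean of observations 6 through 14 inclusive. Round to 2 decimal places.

Sum of periods 6–14: 3520 + 3192 + 1839 + 1076 + 2859 + 3685 + 1006 + 1664 + 2326 = 21167
Divide by 9: 21167 / 9 = 2351.89

2351.89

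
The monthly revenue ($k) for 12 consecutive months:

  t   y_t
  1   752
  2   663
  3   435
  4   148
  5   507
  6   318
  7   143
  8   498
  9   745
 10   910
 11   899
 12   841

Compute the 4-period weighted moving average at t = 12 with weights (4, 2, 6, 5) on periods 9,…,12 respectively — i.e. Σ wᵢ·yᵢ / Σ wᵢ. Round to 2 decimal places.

Weighted sum: 4·745 + 2·910 + 6·899 + 5·841 = 2980 + 1820 + 5394 + 4205 = 14399
Weight total: 4 + 2 + 6 + 5 = 17
WMA = 14399 / 17 = 847.00

847.00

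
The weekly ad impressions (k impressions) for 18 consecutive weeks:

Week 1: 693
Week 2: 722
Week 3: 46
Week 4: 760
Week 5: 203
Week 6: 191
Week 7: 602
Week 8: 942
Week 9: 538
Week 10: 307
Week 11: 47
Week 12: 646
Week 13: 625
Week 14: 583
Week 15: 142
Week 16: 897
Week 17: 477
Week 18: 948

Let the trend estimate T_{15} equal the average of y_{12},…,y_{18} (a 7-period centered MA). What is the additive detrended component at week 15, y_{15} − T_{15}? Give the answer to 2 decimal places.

-474.86

Trend T_15 = (646 + 625 + 583 + 142 + 897 + 477 + 948) / 7 = 4318/7 = 616.8571
Detrended value: 142 − 616.8571 = -474.86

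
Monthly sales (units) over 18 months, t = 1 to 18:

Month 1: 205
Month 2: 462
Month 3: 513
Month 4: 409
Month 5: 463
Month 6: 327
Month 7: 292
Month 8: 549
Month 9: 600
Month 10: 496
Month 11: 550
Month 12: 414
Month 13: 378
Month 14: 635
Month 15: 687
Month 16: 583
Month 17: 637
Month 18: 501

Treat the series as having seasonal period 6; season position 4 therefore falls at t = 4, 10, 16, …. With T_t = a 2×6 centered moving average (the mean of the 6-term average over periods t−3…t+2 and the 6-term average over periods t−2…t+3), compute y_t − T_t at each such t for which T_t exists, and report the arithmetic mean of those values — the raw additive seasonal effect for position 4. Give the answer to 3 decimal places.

Season position 4 occurs at t = 4, 10 (where T_t is defined).
t=4: T_4 = 403.75000; y_4 − T_4 = 409 − 403.75000 = 5.25000
t=10: T_10 = 490.66667; y_10 − T_10 = 496 − 490.66667 = 5.33333
Mean deviation: (5.25000 + 5.33333) / 2 = 5.292

5.292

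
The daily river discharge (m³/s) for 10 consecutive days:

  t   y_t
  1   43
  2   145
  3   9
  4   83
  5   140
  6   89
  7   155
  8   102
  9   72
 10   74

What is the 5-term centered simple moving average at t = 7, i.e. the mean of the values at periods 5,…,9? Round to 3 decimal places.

Sum of periods 5–9: 140 + 89 + 155 + 102 + 72 = 558
Divide by 5: 558 / 5 = 111.600

111.600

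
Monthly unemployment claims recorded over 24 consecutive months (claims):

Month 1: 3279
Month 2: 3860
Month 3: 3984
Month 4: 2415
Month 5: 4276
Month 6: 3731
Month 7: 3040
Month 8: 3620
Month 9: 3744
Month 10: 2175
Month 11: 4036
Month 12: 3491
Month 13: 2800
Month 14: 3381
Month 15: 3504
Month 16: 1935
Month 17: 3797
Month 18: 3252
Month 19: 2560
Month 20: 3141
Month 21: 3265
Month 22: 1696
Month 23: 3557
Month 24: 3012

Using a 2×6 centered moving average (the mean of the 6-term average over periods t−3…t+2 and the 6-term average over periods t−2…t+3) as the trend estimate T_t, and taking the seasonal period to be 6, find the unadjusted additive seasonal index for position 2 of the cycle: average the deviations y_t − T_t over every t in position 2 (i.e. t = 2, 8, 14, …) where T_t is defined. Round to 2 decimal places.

Season position 2 occurs at t = 8, 14, 20 (where T_t is defined).
t=8: T_8 = 3411.0000; y_8 − T_8 = 3620 − 3411.0000 = 209.0000
t=14: T_14 = 3171.2500; y_14 − T_14 = 3381 − 3171.2500 = 209.7500
t=20: T_20 = 2931.8333; y_20 − T_20 = 3141 − 2931.8333 = 209.1667
Mean deviation: (209.0000 + 209.7500 + 209.1667) / 3 = 209.31

209.31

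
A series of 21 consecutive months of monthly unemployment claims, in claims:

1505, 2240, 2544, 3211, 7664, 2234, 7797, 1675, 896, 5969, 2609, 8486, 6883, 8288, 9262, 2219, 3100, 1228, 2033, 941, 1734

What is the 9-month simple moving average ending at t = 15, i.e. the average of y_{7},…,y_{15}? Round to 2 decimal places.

Sum of periods 7–15: 7797 + 1675 + 896 + 5969 + 2609 + 8486 + 6883 + 8288 + 9262 = 51865
Divide by 9: 51865 / 9 = 5762.78

5762.78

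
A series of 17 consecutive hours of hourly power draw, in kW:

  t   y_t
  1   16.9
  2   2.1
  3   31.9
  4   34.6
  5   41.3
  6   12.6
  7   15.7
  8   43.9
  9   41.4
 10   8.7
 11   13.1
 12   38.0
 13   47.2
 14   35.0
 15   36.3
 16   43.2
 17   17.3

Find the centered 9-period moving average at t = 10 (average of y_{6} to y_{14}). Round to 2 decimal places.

Sum of periods 6–14: 12.6 + 15.7 + 43.9 + 41.4 + 8.7 + 13.1 + 38.0 + 47.2 + 35.0 = 255.6
Divide by 9: 255.6 / 9 = 28.40

28.40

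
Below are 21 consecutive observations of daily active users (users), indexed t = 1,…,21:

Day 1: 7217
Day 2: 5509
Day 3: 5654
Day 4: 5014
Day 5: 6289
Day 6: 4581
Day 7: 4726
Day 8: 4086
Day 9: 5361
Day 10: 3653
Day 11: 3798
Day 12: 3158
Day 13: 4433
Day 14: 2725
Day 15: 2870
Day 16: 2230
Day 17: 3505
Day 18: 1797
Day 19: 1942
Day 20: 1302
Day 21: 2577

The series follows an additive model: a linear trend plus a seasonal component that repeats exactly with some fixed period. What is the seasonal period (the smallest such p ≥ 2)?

4

First differences y_{t+1} − y_t: -1708, 145, -640, 1275, -1708, 145, -640, 1275, -1708, 145, …
The difference pattern repeats every 4 terms and not for any smaller step, so p = 4.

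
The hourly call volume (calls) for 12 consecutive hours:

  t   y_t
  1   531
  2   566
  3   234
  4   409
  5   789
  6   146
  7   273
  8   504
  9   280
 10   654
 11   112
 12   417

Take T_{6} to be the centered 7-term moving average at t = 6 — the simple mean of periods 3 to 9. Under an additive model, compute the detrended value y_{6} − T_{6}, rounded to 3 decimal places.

-230.429

Trend T_6 = (234 + 409 + 789 + 146 + 273 + 504 + 280) / 7 = 2635/7 = 376.42857
Detrended value: 146 − 376.42857 = -230.429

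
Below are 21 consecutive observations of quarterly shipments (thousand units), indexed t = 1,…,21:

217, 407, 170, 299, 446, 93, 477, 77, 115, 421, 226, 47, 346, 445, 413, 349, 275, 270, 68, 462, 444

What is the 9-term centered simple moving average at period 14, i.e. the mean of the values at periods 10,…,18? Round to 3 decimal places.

Sum of periods 10–18: 421 + 226 + 47 + 346 + 445 + 413 + 349 + 275 + 270 = 2792
Divide by 9: 2792 / 9 = 310.222

310.222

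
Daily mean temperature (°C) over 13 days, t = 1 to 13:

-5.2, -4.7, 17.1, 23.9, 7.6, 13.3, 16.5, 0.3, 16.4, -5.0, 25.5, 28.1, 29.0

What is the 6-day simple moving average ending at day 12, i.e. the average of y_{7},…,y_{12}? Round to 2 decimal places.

13.63

Sum of periods 7–12: 16.5 + 0.3 + 16.4 + (-5.0) + 25.5 + 28.1 = 81.8
Divide by 6: 81.8 / 6 = 13.63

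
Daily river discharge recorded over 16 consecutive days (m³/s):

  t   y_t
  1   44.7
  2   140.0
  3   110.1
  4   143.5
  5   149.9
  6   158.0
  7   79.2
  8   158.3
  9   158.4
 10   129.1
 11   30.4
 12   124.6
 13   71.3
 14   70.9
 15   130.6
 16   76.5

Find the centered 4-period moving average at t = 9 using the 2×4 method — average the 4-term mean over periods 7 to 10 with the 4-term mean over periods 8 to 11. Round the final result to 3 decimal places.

Sum over 7–10: 79.2 + 158.3 + 158.4 + 129.1 = 525.0
Sum over 8–11: 158.3 + 158.4 + 129.1 + 30.4 = 476.2
CMA at t=9 = (525.0 + 476.2) / (2·4) = 1001.2 / 8 = 125.150

125.150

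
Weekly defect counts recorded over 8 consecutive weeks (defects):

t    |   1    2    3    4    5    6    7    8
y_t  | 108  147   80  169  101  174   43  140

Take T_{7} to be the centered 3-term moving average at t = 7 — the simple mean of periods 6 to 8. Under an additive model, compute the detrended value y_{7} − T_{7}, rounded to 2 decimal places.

-76.00

Trend T_7 = (174 + 43 + 140) / 3 = 357/3 = 119.0000
Detrended value: 43 − 119.0000 = -76.00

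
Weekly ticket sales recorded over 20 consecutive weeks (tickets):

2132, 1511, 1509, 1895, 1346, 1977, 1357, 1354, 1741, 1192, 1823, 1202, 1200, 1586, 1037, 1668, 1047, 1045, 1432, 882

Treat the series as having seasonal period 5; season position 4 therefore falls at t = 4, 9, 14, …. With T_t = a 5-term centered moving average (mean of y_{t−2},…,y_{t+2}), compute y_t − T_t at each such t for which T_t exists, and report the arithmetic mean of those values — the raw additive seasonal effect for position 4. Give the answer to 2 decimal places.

Season position 4 occurs at t = 4, 9, 14 (where T_t is defined).
t=4: T_4 = 1647.6000; y_4 − T_4 = 1895 − 1647.6000 = 247.4000
t=9: T_9 = 1493.4000; y_9 − T_9 = 1741 − 1493.4000 = 247.6000
t=14: T_14 = 1338.6000; y_14 − T_14 = 1586 − 1338.6000 = 247.4000
Mean deviation: (247.4000 + 247.6000 + 247.4000) / 3 = 247.47

247.47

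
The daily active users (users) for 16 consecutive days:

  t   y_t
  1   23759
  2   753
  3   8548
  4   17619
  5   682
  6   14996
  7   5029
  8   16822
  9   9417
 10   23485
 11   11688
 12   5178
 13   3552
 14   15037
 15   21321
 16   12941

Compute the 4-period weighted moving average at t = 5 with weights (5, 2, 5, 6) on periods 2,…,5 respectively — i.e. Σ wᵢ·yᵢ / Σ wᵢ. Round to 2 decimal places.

6280.44

Weighted sum: 5·753 + 2·8548 + 5·17619 + 6·682 = 3765 + 17096 + 88095 + 4092 = 113048
Weight total: 5 + 2 + 5 + 6 = 18
WMA = 113048 / 18 = 6280.44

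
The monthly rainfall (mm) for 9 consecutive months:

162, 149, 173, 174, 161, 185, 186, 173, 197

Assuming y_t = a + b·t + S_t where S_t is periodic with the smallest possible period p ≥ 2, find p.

First differences y_{t+1} − y_t: -13, 24, 1, -13, 24, 1, -13, 24, …
The difference pattern repeats every 3 terms and not for any smaller step, so p = 3.

3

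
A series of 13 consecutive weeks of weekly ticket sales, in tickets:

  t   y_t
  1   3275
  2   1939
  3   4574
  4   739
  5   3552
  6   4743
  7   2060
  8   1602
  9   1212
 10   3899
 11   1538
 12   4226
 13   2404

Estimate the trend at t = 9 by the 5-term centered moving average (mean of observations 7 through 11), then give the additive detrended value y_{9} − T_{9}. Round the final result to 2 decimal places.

Trend T_9 = (2060 + 1602 + 1212 + 3899 + 1538) / 5 = 10311/5 = 2062.2000
Detrended value: 1212 − 2062.2000 = -850.20

-850.20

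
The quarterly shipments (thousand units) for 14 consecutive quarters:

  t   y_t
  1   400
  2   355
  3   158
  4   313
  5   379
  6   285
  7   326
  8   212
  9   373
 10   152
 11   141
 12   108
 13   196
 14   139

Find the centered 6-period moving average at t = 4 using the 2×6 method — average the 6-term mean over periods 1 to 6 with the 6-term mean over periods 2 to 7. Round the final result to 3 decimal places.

308.833

Sum over 1–6: 400 + 355 + 158 + 313 + 379 + 285 = 1890
Sum over 2–7: 355 + 158 + 313 + 379 + 285 + 326 = 1816
CMA at t=4 = (1890 + 1816) / (2·6) = 3706 / 12 = 308.833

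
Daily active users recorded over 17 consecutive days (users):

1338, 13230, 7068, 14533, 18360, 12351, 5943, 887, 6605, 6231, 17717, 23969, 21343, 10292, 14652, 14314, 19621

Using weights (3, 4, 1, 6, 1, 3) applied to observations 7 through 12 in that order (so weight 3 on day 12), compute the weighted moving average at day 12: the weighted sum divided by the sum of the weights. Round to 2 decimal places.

8610.67

Weighted sum: 3·5943 + 4·887 + 1·6605 + 6·6231 + 1·17717 + 3·23969 = 17829 + 3548 + 6605 + 37386 + 17717 + 71907 = 154992
Weight total: 3 + 4 + 1 + 6 + 1 + 3 = 18
WMA = 154992 / 18 = 8610.67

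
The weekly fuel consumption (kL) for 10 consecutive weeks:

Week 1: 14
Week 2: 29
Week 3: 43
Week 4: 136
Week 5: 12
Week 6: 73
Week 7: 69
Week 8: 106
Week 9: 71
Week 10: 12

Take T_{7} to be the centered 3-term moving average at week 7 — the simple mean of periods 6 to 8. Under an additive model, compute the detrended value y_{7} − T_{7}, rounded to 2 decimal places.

-13.67

Trend T_7 = (73 + 69 + 106) / 3 = 248/3 = 82.6667
Detrended value: 69 − 82.6667 = -13.67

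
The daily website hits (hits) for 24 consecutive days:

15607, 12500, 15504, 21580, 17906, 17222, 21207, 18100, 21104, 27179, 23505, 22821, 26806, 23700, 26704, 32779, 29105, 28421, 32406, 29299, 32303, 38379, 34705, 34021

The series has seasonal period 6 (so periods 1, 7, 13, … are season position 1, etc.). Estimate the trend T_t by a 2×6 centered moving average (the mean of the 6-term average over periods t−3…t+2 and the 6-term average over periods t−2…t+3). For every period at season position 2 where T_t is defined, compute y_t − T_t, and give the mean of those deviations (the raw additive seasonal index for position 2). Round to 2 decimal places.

-2819.53

Season position 2 occurs at t = 8, 14, 20 (where T_t is defined).
t=8: T_8 = 20919.5833; y_8 − T_8 = 18100 − 20919.5833 = -2819.5833
t=14: T_14 = 26519.1667; y_14 − T_14 = 23700 − 26519.1667 = -2819.1667
t=20: T_20 = 32118.8333; y_20 − T_20 = 29299 − 32118.8333 = -2819.8333
Mean deviation: (-2819.5833 + -2819.1667 + -2819.8333) / 3 = -2819.53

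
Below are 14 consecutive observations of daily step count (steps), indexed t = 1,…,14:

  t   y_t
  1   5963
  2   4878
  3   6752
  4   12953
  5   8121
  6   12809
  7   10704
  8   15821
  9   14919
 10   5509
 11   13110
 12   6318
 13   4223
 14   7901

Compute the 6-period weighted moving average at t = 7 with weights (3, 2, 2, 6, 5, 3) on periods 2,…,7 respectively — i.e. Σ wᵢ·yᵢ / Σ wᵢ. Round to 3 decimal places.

9472.714

Weighted sum: 3·4878 + 2·6752 + 2·12953 + 6·8121 + 5·12809 + 3·10704 = 14634 + 13504 + 25906 + 48726 + 64045 + 32112 = 198927
Weight total: 3 + 2 + 2 + 6 + 5 + 3 = 21
WMA = 198927 / 21 = 9472.714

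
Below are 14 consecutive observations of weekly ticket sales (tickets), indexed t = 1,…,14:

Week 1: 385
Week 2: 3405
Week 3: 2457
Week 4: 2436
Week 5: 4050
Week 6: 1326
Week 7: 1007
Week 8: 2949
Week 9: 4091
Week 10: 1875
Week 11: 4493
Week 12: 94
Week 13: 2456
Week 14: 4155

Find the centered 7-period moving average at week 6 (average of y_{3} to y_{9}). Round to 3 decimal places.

2616.571

Sum of periods 3–9: 2457 + 2436 + 4050 + 1326 + 1007 + 2949 + 4091 = 18316
Divide by 7: 18316 / 7 = 2616.571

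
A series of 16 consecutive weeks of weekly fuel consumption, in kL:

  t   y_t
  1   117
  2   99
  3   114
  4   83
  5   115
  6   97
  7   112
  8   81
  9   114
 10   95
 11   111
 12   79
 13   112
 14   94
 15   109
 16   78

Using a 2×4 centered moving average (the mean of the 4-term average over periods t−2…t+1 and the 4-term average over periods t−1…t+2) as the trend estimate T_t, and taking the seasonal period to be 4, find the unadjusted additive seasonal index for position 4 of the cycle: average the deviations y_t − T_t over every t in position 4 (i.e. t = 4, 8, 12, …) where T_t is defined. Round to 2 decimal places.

-19.79

Season position 4 occurs at t = 4, 8, 12 (where T_t is defined).
t=4: T_4 = 102.5000; y_4 − T_4 = 83 − 102.5000 = -19.5000
t=8: T_8 = 100.7500; y_8 − T_8 = 81 − 100.7500 = -19.7500
t=12: T_12 = 99.1250; y_12 − T_12 = 79 − 99.1250 = -20.1250
Mean deviation: (-19.5000 + -19.7500 + -20.1250) / 3 = -19.79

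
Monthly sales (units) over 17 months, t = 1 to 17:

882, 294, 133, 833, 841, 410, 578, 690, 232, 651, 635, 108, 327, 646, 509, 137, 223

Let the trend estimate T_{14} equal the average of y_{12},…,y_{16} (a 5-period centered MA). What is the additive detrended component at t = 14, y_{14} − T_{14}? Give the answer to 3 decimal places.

Trend T_14 = (108 + 327 + 646 + 509 + 137) / 5 = 1727/5 = 345.40000
Detrended value: 646 − 345.40000 = 300.600

300.600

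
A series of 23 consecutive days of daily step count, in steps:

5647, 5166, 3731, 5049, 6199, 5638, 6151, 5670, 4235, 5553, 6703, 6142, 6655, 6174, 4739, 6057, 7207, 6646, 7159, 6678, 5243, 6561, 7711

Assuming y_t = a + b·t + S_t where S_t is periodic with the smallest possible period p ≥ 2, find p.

6

First differences y_{t+1} − y_t: -481, -1435, 1318, 1150, -561, 513, -481, -1435, 1318, 1150, -561, 513, -481, -1435, …
The difference pattern repeats every 6 terms and not for any smaller step, so p = 6.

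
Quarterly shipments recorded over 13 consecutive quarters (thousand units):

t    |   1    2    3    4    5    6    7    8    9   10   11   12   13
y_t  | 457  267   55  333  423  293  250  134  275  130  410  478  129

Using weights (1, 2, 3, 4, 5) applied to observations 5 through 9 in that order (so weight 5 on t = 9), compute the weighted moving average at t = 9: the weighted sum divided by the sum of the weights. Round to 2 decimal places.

244.67

Weighted sum: 1·423 + 2·293 + 3·250 + 4·134 + 5·275 = 423 + 586 + 750 + 536 + 1375 = 3670
Weight total: 1 + 2 + 3 + 4 + 5 = 15
WMA = 3670 / 15 = 244.67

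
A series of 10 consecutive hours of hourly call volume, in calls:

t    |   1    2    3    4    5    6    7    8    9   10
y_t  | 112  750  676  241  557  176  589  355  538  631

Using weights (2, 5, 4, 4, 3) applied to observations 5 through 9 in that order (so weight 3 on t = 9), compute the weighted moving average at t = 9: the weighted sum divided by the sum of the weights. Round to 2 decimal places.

Weighted sum: 2·557 + 5·176 + 4·589 + 4·355 + 3·538 = 1114 + 880 + 2356 + 1420 + 1614 = 7384
Weight total: 2 + 5 + 4 + 4 + 3 = 18
WMA = 7384 / 18 = 410.22

410.22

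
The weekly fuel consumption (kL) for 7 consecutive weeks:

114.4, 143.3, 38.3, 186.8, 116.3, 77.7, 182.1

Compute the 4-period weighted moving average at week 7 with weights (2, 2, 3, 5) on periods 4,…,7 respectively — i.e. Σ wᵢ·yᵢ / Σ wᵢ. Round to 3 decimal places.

Weighted sum: 2·186.8 + 2·116.3 + 3·77.7 + 5·182.1 = 373.6 + 232.6 + 233.1 + 910.5 = 1749.8
Weight total: 2 + 2 + 3 + 5 = 12
WMA = 1749.8 / 12 = 145.817

145.817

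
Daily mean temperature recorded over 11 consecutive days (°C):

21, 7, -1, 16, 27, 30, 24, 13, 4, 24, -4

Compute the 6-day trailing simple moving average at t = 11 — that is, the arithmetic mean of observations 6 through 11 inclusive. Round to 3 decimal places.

Sum of periods 6–11: 30 + 24 + 13 + 4 + 24 + (-4) = 91
Divide by 6: 91 / 6 = 15.167

15.167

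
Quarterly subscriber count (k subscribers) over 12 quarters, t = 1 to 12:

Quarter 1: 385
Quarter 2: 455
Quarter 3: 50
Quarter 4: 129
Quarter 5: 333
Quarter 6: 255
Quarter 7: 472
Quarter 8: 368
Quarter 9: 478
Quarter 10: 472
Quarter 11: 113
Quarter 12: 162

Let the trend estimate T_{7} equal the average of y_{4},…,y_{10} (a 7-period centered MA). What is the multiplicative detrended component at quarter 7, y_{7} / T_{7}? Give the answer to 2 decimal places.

1.32

Trend T_7 = (129 + 333 + 255 + 472 + 368 + 478 + 472) / 7 = 2507/7 = 358.1429
Ratio to trend: 472 / 358.1429 = 1.32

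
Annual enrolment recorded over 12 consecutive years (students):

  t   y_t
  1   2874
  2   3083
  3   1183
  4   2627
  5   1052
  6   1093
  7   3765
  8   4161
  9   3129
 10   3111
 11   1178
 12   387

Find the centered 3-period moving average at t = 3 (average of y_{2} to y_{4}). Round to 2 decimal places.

2297.67

Sum of periods 2–4: 3083 + 1183 + 2627 = 6893
Divide by 3: 6893 / 3 = 2297.67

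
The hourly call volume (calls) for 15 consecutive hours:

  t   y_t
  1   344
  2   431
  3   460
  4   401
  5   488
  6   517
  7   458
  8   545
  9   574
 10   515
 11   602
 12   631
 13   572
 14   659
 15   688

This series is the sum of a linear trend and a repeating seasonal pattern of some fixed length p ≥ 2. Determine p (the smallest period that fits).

3

First differences y_{t+1} − y_t: 87, 29, -59, 87, 29, -59, 87, 29, …
The difference pattern repeats every 3 terms and not for any smaller step, so p = 3.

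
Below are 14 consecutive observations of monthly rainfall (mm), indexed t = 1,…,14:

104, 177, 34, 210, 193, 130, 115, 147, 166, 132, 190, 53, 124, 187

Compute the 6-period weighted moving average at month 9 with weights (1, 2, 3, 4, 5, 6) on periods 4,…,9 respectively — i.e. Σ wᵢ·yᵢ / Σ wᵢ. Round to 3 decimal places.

Weighted sum: 1·210 + 2·193 + 3·130 + 4·115 + 5·147 + 6·166 = 210 + 386 + 390 + 460 + 735 + 996 = 3177
Weight total: 1 + 2 + 3 + 4 + 5 + 6 = 21
WMA = 3177 / 21 = 151.286

151.286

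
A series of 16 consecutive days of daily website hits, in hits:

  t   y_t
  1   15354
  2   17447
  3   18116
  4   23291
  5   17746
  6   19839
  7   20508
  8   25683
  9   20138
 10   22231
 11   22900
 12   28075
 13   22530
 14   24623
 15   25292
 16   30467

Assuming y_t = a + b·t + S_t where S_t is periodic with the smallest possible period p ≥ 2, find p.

4

First differences y_{t+1} − y_t: 2093, 669, 5175, -5545, 2093, 669, 5175, -5545, 2093, 669, …
The difference pattern repeats every 4 terms and not for any smaller step, so p = 4.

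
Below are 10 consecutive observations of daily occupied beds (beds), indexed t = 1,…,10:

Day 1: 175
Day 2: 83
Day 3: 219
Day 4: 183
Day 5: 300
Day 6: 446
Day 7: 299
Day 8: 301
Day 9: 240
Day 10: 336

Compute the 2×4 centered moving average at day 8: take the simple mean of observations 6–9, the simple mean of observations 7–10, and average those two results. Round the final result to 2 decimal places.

307.75

Sum over 6–9: 446 + 299 + 301 + 240 = 1286
Sum over 7–10: 299 + 301 + 240 + 336 = 1176
CMA at t=8 = (1286 + 1176) / (2·4) = 2462 / 8 = 307.75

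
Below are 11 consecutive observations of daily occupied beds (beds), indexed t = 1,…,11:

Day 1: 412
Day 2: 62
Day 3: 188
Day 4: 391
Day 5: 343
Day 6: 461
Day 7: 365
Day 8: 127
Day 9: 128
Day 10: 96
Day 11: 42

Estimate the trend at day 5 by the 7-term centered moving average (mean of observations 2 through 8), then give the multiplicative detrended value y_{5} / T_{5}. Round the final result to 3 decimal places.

Trend T_5 = (62 + 188 + 391 + 343 + 461 + 365 + 127) / 7 = 1937/7 = 276.71429
Ratio to trend: 343 / 276.71429 = 1.240

1.240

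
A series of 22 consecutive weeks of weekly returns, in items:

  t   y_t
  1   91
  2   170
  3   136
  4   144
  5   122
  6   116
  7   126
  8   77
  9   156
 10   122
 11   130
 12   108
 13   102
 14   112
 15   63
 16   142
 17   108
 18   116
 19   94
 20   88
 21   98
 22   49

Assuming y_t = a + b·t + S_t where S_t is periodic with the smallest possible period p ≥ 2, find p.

7

First differences y_{t+1} − y_t: 79, -34, 8, -22, -6, 10, -49, 79, -34, 8, -22, -6, 10, -49, 79, -34, …
The difference pattern repeats every 7 terms and not for any smaller step, so p = 7.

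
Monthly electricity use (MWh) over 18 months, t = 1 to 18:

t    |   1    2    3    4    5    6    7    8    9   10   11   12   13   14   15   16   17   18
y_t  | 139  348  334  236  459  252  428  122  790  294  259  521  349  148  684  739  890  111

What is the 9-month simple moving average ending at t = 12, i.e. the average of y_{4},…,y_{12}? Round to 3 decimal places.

373.444

Sum of periods 4–12: 236 + 459 + 252 + 428 + 122 + 790 + 294 + 259 + 521 = 3361
Divide by 9: 3361 / 9 = 373.444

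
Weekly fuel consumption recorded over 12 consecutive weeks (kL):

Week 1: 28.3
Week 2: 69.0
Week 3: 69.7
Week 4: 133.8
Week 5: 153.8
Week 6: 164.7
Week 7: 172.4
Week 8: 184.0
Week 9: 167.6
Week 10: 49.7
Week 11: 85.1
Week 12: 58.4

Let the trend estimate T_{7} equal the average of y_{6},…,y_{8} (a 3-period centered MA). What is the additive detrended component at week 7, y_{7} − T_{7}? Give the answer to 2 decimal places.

Trend T_7 = (164.7 + 172.4 + 184.0) / 3 = 521.1/3 = 173.7000
Detrended value: 172.4 − 173.7000 = -1.30

-1.30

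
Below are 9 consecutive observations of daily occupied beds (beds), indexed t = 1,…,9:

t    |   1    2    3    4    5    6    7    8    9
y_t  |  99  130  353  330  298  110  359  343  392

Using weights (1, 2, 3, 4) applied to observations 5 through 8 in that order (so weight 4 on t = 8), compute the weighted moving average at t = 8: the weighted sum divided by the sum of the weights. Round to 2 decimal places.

Weighted sum: 1·298 + 2·110 + 3·359 + 4·343 = 298 + 220 + 1077 + 1372 = 2967
Weight total: 1 + 2 + 3 + 4 = 10
WMA = 2967 / 10 = 296.70

296.70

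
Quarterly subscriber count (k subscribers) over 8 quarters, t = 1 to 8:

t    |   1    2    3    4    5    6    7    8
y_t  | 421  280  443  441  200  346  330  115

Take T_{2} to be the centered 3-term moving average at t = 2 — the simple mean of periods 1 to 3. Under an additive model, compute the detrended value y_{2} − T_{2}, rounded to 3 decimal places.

Trend T_2 = (421 + 280 + 443) / 3 = 1144/3 = 381.33333
Detrended value: 280 − 381.33333 = -101.333

-101.333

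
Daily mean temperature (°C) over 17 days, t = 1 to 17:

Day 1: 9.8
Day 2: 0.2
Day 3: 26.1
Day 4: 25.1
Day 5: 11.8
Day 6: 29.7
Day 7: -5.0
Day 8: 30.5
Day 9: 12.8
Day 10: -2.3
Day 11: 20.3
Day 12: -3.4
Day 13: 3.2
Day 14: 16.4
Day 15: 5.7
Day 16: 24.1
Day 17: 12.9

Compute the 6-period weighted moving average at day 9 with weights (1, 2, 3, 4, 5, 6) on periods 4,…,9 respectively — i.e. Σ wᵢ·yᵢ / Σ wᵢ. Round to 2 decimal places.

16.53

Weighted sum: 1·25.1 + 2·11.8 + 3·29.7 + 4·-5.0 + 5·30.5 + 6·12.8 = 25.1 + 23.6 + 89.1 + -20.0 + 152.5 + 76.8 = 347.1
Weight total: 1 + 2 + 3 + 4 + 5 + 6 = 21
WMA = 347.1 / 21 = 16.53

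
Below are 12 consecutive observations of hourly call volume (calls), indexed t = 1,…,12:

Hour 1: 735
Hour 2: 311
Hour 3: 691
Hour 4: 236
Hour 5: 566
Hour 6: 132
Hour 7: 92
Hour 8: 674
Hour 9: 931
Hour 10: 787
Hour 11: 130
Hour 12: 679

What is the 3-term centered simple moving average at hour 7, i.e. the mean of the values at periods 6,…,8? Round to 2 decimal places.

Sum of periods 6–8: 132 + 92 + 674 = 898
Divide by 3: 898 / 3 = 299.33

299.33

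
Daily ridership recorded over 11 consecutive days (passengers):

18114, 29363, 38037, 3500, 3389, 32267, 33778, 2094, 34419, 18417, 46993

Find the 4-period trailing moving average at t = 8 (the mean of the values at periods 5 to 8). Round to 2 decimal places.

Sum of periods 5–8: 3389 + 32267 + 33778 + 2094 = 71528
Divide by 4: 71528 / 4 = 17882.00

17882.00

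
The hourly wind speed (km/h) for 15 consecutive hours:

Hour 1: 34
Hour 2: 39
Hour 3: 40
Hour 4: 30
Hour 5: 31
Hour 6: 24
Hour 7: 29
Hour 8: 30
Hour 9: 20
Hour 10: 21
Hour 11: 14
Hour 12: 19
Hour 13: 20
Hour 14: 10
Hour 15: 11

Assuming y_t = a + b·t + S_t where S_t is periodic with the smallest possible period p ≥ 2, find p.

5

First differences y_{t+1} − y_t: 5, 1, -10, 1, -7, 5, 1, -10, 1, -7, 5, 1, …
The difference pattern repeats every 5 terms and not for any smaller step, so p = 5.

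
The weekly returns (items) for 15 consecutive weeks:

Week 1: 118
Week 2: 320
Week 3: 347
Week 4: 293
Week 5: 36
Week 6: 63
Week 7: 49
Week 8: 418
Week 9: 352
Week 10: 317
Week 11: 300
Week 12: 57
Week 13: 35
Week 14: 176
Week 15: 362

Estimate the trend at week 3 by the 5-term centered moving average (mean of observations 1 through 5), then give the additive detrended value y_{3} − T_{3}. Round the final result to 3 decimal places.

124.200

Trend T_3 = (118 + 320 + 347 + 293 + 36) / 5 = 1114/5 = 222.80000
Detrended value: 347 − 222.80000 = 124.200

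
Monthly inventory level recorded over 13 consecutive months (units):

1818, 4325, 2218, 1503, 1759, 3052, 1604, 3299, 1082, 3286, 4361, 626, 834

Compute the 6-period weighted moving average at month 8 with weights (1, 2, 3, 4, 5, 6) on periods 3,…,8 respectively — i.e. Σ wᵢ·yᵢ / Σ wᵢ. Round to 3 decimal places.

2405.857

Weighted sum: 1·2218 + 2·1503 + 3·1759 + 4·3052 + 5·1604 + 6·3299 = 2218 + 3006 + 5277 + 12208 + 8020 + 19794 = 50523
Weight total: 1 + 2 + 3 + 4 + 5 + 6 = 21
WMA = 50523 / 21 = 2405.857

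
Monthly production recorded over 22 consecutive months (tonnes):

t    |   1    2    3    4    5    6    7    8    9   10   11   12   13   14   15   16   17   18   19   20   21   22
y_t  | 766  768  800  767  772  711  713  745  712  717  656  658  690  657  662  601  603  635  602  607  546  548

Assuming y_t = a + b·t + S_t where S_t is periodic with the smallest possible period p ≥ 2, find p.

5

First differences y_{t+1} − y_t: 2, 32, -33, 5, -61, 2, 32, -33, 5, -61, 2, 32, …
The difference pattern repeats every 5 terms and not for any smaller step, so p = 5.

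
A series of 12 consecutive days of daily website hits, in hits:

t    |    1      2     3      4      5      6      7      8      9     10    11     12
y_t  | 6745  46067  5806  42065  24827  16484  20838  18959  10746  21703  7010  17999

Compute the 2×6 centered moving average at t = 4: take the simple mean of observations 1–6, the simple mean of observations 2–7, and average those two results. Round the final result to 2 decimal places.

Sum over 1–6: 6745 + 46067 + 5806 + 42065 + 24827 + 16484 = 141994
Sum over 2–7: 46067 + 5806 + 42065 + 24827 + 16484 + 20838 = 156087
CMA at t=4 = (141994 + 156087) / (2·6) = 298081 / 12 = 24840.08

24840.08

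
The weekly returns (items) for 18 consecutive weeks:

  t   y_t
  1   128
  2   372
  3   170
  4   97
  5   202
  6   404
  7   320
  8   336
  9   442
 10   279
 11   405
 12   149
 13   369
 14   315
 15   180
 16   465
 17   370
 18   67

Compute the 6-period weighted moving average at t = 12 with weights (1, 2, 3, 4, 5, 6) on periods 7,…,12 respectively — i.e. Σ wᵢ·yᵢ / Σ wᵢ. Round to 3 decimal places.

Weighted sum: 1·320 + 2·336 + 3·442 + 4·279 + 5·405 + 6·149 = 320 + 672 + 1326 + 1116 + 2025 + 894 = 6353
Weight total: 1 + 2 + 3 + 4 + 5 + 6 = 21
WMA = 6353 / 21 = 302.524

302.524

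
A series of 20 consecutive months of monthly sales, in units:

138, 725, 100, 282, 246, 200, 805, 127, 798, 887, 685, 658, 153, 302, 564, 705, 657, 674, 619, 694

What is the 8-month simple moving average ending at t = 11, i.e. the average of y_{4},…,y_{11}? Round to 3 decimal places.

Sum of periods 4–11: 282 + 246 + 200 + 805 + 127 + 798 + 887 + 685 = 4030
Divide by 8: 4030 / 8 = 503.750

503.750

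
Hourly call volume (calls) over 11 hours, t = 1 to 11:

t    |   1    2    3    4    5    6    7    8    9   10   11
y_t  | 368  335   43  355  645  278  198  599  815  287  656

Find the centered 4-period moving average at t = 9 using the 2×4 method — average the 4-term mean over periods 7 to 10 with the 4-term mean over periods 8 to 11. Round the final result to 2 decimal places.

532.00

Sum over 7–10: 198 + 599 + 815 + 287 = 1899
Sum over 8–11: 599 + 815 + 287 + 656 = 2357
CMA at t=9 = (1899 + 2357) / (2·4) = 4256 / 8 = 532.00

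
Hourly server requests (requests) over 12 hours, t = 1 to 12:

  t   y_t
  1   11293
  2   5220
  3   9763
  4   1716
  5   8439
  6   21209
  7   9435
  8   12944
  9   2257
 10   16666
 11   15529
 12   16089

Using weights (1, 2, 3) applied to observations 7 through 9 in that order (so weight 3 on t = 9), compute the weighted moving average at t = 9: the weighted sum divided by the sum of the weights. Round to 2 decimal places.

Weighted sum: 1·9435 + 2·12944 + 3·2257 = 9435 + 25888 + 6771 = 42094
Weight total: 1 + 2 + 3 = 6
WMA = 42094 / 6 = 7015.67

7015.67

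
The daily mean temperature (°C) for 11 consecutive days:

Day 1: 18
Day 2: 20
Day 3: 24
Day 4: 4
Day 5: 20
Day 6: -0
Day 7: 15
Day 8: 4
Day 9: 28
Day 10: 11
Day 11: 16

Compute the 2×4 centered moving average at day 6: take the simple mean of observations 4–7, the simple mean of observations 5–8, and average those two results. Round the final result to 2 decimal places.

Sum over 4–7: 4 + 20 + (-0) + 15 = 39
Sum over 5–8: 20 + (-0) + 15 + 4 = 39
CMA at t=6 = (39 + 39) / (2·4) = 78 / 8 = 9.75

9.75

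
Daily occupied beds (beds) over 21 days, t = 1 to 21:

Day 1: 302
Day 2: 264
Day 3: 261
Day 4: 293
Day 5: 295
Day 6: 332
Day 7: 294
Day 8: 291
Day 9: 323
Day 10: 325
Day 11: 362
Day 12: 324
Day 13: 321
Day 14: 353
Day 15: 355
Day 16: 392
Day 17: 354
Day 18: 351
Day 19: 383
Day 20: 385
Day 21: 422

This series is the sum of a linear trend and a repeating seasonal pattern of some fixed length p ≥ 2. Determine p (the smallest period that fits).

First differences y_{t+1} − y_t: -38, -3, 32, 2, 37, -38, -3, 32, 2, 37, -38, -3, …
The difference pattern repeats every 5 terms and not for any smaller step, so p = 5.

5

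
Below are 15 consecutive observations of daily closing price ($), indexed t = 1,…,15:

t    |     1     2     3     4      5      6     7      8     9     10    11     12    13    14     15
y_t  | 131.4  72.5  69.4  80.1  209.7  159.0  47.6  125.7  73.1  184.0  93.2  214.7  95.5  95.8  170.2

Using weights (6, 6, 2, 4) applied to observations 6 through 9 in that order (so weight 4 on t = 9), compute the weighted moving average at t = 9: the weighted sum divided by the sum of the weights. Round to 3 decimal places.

99.078

Weighted sum: 6·159.0 + 6·47.6 + 2·125.7 + 4·73.1 = 954.0 + 285.6 + 251.4 + 292.4 = 1783.4
Weight total: 6 + 6 + 2 + 4 = 18
WMA = 1783.4 / 18 = 99.078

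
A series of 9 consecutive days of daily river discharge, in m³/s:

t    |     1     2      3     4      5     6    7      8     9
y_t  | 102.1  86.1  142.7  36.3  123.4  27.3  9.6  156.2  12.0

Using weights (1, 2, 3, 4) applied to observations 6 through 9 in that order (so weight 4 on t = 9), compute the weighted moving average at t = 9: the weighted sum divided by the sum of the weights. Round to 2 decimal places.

56.31

Weighted sum: 1·27.3 + 2·9.6 + 3·156.2 + 4·12.0 = 27.3 + 19.2 + 468.6 + 48.0 = 563.1
Weight total: 1 + 2 + 3 + 4 = 10
WMA = 563.1 / 10 = 56.31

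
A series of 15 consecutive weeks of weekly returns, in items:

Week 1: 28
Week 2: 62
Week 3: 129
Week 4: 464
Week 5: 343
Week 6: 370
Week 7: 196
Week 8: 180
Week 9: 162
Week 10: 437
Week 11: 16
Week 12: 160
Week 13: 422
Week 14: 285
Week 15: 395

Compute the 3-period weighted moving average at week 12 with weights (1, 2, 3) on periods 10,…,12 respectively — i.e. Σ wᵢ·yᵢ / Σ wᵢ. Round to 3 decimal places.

Weighted sum: 1·437 + 2·16 + 3·160 = 437 + 32 + 480 = 949
Weight total: 1 + 2 + 3 = 6
WMA = 949 / 6 = 158.167

158.167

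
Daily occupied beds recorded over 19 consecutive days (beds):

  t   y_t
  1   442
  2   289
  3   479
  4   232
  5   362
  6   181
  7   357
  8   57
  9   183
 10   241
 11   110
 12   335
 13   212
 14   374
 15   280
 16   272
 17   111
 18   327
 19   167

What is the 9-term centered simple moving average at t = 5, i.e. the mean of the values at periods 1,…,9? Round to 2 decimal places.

Sum of periods 1–9: 442 + 289 + 479 + 232 + 362 + 181 + 357 + 57 + 183 = 2582
Divide by 9: 2582 / 9 = 286.89

286.89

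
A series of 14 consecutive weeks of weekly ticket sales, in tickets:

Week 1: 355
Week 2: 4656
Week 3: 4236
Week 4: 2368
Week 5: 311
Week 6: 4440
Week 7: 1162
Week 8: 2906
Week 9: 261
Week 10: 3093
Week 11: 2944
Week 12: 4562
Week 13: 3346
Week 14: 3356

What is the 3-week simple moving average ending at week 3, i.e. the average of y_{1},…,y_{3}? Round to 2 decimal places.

3082.33

Sum of periods 1–3: 355 + 4656 + 4236 = 9247
Divide by 3: 9247 / 3 = 3082.33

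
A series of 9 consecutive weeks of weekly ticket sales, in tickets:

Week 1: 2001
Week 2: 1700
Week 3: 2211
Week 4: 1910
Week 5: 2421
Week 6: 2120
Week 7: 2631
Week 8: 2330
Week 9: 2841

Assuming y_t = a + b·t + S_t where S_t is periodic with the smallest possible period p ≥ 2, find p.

2

First differences y_{t+1} − y_t: -301, 511, -301, 511, -301, 511, …
The difference pattern repeats every 2 terms and not for any smaller step, so p = 2.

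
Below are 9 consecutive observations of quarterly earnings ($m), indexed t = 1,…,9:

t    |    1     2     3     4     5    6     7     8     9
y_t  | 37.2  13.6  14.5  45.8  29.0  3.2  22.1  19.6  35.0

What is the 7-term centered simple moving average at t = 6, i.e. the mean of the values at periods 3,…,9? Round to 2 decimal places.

Sum of periods 3–9: 14.5 + 45.8 + 29.0 + 3.2 + 22.1 + 19.6 + 35.0 = 169.2
Divide by 7: 169.2 / 7 = 24.17

24.17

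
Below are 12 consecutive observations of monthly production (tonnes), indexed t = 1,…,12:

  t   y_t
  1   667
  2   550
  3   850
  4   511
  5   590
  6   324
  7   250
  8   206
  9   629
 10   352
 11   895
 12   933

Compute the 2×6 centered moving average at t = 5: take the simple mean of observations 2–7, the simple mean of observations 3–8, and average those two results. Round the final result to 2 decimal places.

483.83

Sum over 2–7: 550 + 850 + 511 + 590 + 324 + 250 = 3075
Sum over 3–8: 850 + 511 + 590 + 324 + 250 + 206 = 2731
CMA at t=5 = (3075 + 2731) / (2·6) = 5806 / 12 = 483.83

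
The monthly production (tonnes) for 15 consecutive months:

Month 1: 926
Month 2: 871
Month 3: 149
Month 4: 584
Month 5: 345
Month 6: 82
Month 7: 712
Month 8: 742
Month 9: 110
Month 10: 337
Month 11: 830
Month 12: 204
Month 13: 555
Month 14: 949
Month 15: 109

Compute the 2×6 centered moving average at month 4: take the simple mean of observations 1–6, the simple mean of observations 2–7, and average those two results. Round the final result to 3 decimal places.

475.000

Sum over 1–6: 926 + 871 + 149 + 584 + 345 + 82 = 2957
Sum over 2–7: 871 + 149 + 584 + 345 + 82 + 712 = 2743
CMA at t=4 = (2957 + 2743) / (2·6) = 5700 / 12 = 475.000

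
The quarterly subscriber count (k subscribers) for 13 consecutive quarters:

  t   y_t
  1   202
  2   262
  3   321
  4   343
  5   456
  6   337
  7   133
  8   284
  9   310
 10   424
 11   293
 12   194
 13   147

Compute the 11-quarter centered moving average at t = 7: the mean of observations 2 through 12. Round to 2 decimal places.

Sum of periods 2–12: 262 + 321 + 343 + 456 + 337 + 133 + 284 + 310 + 424 + 293 + 194 = 3357
Divide by 11: 3357 / 11 = 305.18

305.18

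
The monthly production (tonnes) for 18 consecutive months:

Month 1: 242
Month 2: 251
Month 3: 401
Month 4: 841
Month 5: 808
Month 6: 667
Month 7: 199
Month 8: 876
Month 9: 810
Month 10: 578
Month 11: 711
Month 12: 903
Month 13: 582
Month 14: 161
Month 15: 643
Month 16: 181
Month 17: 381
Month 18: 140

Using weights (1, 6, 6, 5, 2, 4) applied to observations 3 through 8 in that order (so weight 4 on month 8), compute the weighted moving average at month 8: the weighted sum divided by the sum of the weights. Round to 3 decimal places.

730.500

Weighted sum: 1·401 + 6·841 + 6·808 + 5·667 + 2·199 + 4·876 = 401 + 5046 + 4848 + 3335 + 398 + 3504 = 17532
Weight total: 1 + 6 + 6 + 5 + 2 + 4 = 24
WMA = 17532 / 24 = 730.500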